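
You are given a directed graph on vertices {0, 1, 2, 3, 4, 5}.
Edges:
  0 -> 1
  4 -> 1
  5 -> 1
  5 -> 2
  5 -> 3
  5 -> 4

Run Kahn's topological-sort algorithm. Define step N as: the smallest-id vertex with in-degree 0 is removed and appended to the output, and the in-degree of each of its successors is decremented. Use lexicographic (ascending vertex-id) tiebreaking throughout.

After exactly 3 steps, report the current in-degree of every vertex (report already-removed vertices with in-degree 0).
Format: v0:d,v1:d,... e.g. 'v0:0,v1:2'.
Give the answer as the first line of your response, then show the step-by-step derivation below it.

v0:0,v1:1,v2:0,v3:0,v4:0,v5:0

step 1: output 0; order=[0]; indeg=(0,2,1,1,1,0)
step 2: output 5; order=[0,5]; indeg=(0,1,0,0,0,0)
step 3: output 2; order=[0,5,2]; indeg=(0,1,0,0,0,0)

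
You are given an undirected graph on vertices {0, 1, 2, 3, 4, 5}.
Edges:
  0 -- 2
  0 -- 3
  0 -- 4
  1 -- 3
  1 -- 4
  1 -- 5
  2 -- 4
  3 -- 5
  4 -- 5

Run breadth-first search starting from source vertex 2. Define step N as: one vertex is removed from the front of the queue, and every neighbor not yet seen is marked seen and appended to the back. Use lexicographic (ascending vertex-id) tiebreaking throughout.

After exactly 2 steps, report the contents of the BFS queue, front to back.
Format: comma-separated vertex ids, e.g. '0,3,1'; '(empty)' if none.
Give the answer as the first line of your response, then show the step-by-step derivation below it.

4,3

step 1: dequeue 2; queue=[0,4]; order=2
step 2: dequeue 0; queue=[4,3]; order=2,0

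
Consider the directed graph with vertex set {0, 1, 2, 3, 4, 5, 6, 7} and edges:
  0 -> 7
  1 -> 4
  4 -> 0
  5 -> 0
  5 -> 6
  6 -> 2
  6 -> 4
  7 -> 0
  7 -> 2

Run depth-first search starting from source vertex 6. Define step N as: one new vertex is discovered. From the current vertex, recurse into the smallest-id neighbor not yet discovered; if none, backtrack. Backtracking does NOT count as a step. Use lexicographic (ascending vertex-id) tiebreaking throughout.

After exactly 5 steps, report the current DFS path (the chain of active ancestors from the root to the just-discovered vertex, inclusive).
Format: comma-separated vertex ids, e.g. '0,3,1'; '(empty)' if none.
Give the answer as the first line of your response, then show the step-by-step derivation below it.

6,4,0,7

step 1: discover 6; path=6; order=6
step 2: discover 2; path=6>2; order=6,2
step 3: discover 4; path=6>4; order=6,2,4
step 4: discover 0; path=6>4>0; order=6,2,4,0
step 5: discover 7; path=6>4>0>7; order=6,2,4,0,7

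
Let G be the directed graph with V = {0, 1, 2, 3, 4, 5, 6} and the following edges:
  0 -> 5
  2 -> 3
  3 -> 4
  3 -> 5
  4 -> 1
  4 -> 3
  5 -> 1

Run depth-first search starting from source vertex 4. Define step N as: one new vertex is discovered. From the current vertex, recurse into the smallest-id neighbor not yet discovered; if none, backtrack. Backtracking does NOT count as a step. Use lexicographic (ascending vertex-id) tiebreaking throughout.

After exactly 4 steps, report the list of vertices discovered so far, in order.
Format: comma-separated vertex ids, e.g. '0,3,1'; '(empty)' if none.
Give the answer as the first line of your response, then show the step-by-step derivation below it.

4,1,3,5

step 1: discover 4; path=4; order=4
step 2: discover 1; path=4>1; order=4,1
step 3: discover 3; path=4>3; order=4,1,3
step 4: discover 5; path=4>3>5; order=4,1,3,5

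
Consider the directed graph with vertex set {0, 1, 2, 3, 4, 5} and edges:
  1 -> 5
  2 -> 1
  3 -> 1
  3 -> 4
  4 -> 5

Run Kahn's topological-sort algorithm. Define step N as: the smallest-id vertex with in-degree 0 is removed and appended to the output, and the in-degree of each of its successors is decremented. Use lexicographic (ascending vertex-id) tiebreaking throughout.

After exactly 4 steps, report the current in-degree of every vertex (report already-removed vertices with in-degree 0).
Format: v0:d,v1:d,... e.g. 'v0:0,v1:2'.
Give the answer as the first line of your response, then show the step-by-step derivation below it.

v0:0,v1:0,v2:0,v3:0,v4:0,v5:1

step 1: output 0; order=[0]; indeg=(0,2,0,0,1,2)
step 2: output 2; order=[0,2]; indeg=(0,1,0,0,1,2)
step 3: output 3; order=[0,2,3]; indeg=(0,0,0,0,0,2)
step 4: output 1; order=[0,2,3,1]; indeg=(0,0,0,0,0,1)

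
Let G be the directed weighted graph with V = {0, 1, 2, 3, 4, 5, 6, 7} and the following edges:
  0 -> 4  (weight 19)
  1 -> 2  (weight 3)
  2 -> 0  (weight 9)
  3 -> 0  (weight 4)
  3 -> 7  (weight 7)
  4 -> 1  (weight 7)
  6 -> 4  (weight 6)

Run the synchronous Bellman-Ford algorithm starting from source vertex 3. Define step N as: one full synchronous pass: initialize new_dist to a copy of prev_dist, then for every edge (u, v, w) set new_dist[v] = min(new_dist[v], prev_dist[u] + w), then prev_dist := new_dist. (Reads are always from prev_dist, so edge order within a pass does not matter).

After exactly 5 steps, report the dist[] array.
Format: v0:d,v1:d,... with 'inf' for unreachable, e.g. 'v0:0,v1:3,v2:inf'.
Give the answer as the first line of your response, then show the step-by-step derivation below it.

v0:4,v1:30,v2:33,v3:0,v4:23,v5:inf,v6:inf,v7:7

step 1: dist = v0:4,v1:inf,v2:inf,v3:0,v4:inf,v5:inf,v6:inf,v7:7
step 2: dist = v0:4,v1:inf,v2:inf,v3:0,v4:23,v5:inf,v6:inf,v7:7
step 3: dist = v0:4,v1:30,v2:inf,v3:0,v4:23,v5:inf,v6:inf,v7:7
step 4: dist = v0:4,v1:30,v2:33,v3:0,v4:23,v5:inf,v6:inf,v7:7
step 5: dist = v0:4,v1:30,v2:33,v3:0,v4:23,v5:inf,v6:inf,v7:7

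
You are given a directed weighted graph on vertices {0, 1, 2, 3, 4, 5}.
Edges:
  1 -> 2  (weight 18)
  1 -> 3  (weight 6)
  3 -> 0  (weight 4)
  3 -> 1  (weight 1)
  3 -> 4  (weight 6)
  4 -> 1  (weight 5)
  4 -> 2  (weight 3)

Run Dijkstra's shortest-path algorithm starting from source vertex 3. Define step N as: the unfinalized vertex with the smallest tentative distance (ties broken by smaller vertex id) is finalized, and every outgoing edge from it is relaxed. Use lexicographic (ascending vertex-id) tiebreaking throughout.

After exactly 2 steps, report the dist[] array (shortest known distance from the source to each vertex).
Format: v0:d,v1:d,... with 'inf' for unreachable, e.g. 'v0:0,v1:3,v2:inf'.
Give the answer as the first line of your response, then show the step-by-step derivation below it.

v0:4,v1:1,v2:19,v3:0,v4:6,v5:inf

step 1: dist = v0:4,v1:1,v2:inf,v3:0,v4:6,v5:inf
step 2: dist = v0:4,v1:1,v2:19,v3:0,v4:6,v5:inf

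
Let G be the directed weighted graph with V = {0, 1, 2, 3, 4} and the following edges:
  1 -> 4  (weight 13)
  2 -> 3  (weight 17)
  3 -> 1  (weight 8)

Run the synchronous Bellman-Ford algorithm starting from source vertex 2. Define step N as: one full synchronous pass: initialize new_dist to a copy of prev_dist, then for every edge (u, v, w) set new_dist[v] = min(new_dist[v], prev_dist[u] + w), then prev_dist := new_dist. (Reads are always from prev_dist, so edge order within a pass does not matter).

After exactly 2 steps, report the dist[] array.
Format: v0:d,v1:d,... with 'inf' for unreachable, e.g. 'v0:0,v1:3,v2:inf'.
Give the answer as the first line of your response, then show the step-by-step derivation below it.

v0:inf,v1:25,v2:0,v3:17,v4:inf

step 1: dist = v0:inf,v1:inf,v2:0,v3:17,v4:inf
step 2: dist = v0:inf,v1:25,v2:0,v3:17,v4:inf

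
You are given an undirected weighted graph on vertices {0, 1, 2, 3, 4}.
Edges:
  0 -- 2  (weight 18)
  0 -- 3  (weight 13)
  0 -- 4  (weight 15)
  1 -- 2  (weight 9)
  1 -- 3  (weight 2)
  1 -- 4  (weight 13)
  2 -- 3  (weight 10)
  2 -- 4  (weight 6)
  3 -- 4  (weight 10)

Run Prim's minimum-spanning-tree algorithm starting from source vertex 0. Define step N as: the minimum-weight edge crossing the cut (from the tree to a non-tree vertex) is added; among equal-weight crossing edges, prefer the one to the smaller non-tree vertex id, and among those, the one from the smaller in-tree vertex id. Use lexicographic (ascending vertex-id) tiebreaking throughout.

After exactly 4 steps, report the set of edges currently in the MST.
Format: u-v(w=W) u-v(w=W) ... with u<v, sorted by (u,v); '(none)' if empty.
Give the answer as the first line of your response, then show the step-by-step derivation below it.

0-3(w=13) 1-2(w=9) 1-3(w=2) 2-4(w=6)

step 1: add edge 0-3 (w=13); MST = {0-3(w=13)}
step 2: add edge 1-3 (w=2); MST = {0-3(w=13) 1-3(w=2)}
step 3: add edge 1-2 (w=9); MST = {0-3(w=13) 1-2(w=9) 1-3(w=2)}
step 4: add edge 2-4 (w=6); MST = {0-3(w=13) 1-2(w=9) 1-3(w=2) 2-4(w=6)}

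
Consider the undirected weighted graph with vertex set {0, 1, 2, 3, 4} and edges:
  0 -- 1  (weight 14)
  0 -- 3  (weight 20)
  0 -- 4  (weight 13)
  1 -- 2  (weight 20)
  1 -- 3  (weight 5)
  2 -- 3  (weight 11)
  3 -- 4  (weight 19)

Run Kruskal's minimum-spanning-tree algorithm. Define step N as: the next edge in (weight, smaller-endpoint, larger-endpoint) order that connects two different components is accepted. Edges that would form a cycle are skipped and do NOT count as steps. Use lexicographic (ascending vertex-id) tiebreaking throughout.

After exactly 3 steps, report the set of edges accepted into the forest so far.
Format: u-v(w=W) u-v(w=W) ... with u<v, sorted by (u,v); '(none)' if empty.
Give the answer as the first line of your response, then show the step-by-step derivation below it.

0-4(w=13) 1-3(w=5) 2-3(w=11)

step 1: add edge 1-3 (w=5); MST = {1-3(w=5)}
step 2: add edge 2-3 (w=11); MST = {1-3(w=5) 2-3(w=11)}
step 3: add edge 0-4 (w=13); MST = {0-4(w=13) 1-3(w=5) 2-3(w=11)}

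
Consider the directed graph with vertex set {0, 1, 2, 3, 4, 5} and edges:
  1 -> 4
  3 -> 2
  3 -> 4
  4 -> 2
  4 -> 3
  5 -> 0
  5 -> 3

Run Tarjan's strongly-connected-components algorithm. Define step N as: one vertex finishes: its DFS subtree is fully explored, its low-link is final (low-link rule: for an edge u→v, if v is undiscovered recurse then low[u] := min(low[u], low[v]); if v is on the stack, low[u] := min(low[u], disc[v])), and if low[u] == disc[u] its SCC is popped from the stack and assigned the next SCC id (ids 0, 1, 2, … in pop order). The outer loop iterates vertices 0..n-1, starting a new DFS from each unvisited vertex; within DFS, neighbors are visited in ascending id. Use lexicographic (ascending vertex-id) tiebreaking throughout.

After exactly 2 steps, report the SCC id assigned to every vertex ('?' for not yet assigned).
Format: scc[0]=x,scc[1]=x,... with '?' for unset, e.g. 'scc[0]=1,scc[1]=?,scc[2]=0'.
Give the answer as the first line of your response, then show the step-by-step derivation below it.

scc[0]=0,scc[1]=?,scc[2]=1,scc[3]=?,scc[4]=?,scc[5]=?

step 1: low=(low[0]=0,low[1]=?,low[2]=?,low[3]=?,low[4]=?,low[5]=?); scc=(scc[0]=0,scc[1]=?,scc[2]=?,scc[3]=?,scc[4]=?,scc[5]=?)
step 2: low=(low[0]=0,low[1]=1,low[2]=3,low[3]=?,low[4]=2,low[5]=?); scc=(scc[0]=0,scc[1]=?,scc[2]=1,scc[3]=?,scc[4]=?,scc[5]=?)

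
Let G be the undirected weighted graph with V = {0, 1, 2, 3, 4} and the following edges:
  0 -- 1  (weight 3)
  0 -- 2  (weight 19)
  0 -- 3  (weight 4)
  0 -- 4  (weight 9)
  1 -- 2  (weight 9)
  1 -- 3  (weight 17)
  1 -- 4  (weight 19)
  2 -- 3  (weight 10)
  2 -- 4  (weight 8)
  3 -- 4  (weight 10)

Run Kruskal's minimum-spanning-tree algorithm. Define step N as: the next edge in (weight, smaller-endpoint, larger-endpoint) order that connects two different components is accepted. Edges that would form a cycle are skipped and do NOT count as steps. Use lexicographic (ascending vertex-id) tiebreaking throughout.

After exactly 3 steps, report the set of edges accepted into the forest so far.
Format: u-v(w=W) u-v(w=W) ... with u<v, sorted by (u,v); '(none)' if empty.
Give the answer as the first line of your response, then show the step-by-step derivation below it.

0-1(w=3) 0-3(w=4) 2-4(w=8)

step 1: add edge 0-1 (w=3); MST = {0-1(w=3)}
step 2: add edge 0-3 (w=4); MST = {0-1(w=3) 0-3(w=4)}
step 3: add edge 2-4 (w=8); MST = {0-1(w=3) 0-3(w=4) 2-4(w=8)}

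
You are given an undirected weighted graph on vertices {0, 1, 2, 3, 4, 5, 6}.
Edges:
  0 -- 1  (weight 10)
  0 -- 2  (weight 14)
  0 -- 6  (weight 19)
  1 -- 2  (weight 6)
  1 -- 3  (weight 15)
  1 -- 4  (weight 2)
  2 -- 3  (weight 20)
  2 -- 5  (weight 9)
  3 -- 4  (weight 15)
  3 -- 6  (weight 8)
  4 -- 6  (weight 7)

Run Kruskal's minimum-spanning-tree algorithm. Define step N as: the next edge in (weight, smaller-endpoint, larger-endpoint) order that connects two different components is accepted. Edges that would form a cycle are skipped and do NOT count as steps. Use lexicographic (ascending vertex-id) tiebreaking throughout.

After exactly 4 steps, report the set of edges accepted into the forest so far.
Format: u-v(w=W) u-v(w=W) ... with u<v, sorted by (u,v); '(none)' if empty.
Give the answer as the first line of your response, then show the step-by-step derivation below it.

1-2(w=6) 1-4(w=2) 3-6(w=8) 4-6(w=7)

step 1: add edge 1-4 (w=2); MST = {1-4(w=2)}
step 2: add edge 1-2 (w=6); MST = {1-2(w=6) 1-4(w=2)}
step 3: add edge 4-6 (w=7); MST = {1-2(w=6) 1-4(w=2) 4-6(w=7)}
step 4: add edge 3-6 (w=8); MST = {1-2(w=6) 1-4(w=2) 3-6(w=8) 4-6(w=7)}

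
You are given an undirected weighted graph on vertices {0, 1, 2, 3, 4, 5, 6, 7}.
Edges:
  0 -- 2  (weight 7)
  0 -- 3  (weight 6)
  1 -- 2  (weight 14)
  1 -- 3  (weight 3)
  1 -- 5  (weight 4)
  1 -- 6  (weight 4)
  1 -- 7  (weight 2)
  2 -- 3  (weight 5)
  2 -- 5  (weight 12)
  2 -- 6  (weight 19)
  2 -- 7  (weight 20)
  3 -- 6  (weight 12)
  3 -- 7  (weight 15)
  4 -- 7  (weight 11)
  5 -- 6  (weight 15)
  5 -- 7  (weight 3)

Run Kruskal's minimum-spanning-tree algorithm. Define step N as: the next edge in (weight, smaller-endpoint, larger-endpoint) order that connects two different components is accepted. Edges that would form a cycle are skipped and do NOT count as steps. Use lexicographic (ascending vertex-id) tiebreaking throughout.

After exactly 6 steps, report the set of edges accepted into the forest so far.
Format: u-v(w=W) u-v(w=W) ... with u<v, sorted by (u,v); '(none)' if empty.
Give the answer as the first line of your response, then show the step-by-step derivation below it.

0-3(w=6) 1-3(w=3) 1-6(w=4) 1-7(w=2) 2-3(w=5) 5-7(w=3)

step 1: add edge 1-7 (w=2); MST = {1-7(w=2)}
step 2: add edge 1-3 (w=3); MST = {1-3(w=3) 1-7(w=2)}
step 3: add edge 5-7 (w=3); MST = {1-3(w=3) 1-7(w=2) 5-7(w=3)}
step 4: add edge 1-6 (w=4); MST = {1-3(w=3) 1-6(w=4) 1-7(w=2) 5-7(w=3)}
step 5: add edge 2-3 (w=5); MST = {1-3(w=3) 1-6(w=4) 1-7(w=2) 2-3(w=5) 5-7(w=3)}
step 6: add edge 0-3 (w=6); MST = {0-3(w=6) 1-3(w=3) 1-6(w=4) 1-7(w=2) 2-3(w=5) 5-7(w=3)}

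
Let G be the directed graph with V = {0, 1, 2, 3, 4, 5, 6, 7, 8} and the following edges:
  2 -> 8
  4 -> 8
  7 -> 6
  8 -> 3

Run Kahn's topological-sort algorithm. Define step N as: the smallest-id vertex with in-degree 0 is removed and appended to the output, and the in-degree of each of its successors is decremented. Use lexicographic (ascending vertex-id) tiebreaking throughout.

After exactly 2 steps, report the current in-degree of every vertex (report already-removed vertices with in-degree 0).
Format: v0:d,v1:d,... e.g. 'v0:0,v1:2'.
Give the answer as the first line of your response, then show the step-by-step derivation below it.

v0:0,v1:0,v2:0,v3:1,v4:0,v5:0,v6:1,v7:0,v8:2

step 1: output 0; order=[0]; indeg=(0,0,0,1,0,0,1,0,2)
step 2: output 1; order=[0,1]; indeg=(0,0,0,1,0,0,1,0,2)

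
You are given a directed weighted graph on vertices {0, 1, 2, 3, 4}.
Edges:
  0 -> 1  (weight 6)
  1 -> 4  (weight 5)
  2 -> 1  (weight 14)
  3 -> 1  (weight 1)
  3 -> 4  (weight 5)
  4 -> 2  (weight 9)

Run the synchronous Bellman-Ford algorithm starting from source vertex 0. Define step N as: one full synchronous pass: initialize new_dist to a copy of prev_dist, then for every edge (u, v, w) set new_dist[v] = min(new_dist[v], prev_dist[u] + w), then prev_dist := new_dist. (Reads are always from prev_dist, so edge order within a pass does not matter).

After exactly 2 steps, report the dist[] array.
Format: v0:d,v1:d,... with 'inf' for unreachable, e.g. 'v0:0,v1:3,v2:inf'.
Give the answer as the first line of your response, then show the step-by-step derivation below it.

v0:0,v1:6,v2:inf,v3:inf,v4:11

step 1: dist = v0:0,v1:6,v2:inf,v3:inf,v4:inf
step 2: dist = v0:0,v1:6,v2:inf,v3:inf,v4:11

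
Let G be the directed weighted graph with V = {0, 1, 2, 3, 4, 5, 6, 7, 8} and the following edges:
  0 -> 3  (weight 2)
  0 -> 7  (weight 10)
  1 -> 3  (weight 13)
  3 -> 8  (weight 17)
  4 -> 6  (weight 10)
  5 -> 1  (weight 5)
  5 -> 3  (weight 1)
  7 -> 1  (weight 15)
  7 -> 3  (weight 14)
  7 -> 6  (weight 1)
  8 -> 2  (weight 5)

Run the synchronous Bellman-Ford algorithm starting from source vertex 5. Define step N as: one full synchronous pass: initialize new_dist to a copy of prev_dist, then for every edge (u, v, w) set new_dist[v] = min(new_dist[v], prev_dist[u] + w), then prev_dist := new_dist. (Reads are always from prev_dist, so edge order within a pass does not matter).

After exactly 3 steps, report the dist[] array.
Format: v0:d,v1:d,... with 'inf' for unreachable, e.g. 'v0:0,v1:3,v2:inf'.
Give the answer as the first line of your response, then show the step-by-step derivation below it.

v0:inf,v1:5,v2:23,v3:1,v4:inf,v5:0,v6:inf,v7:inf,v8:18

step 1: dist = v0:inf,v1:5,v2:inf,v3:1,v4:inf,v5:0,v6:inf,v7:inf,v8:inf
step 2: dist = v0:inf,v1:5,v2:inf,v3:1,v4:inf,v5:0,v6:inf,v7:inf,v8:18
step 3: dist = v0:inf,v1:5,v2:23,v3:1,v4:inf,v5:0,v6:inf,v7:inf,v8:18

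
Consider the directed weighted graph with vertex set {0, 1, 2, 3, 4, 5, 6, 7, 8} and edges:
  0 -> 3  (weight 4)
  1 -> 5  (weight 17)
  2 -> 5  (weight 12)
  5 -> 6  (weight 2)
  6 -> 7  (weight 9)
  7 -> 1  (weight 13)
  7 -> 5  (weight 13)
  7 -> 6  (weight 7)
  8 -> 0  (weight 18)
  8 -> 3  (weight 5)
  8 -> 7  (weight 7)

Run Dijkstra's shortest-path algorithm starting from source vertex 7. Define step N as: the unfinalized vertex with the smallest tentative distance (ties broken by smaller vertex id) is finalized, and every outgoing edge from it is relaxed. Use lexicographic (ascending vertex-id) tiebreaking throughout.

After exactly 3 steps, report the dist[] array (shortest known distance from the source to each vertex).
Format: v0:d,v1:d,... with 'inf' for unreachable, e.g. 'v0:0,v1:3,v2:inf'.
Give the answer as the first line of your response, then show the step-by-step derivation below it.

v0:inf,v1:13,v2:inf,v3:inf,v4:inf,v5:13,v6:7,v7:0,v8:inf

step 1: dist = v0:inf,v1:13,v2:inf,v3:inf,v4:inf,v5:13,v6:7,v7:0,v8:inf
step 2: dist = v0:inf,v1:13,v2:inf,v3:inf,v4:inf,v5:13,v6:7,v7:0,v8:inf
step 3: dist = v0:inf,v1:13,v2:inf,v3:inf,v4:inf,v5:13,v6:7,v7:0,v8:inf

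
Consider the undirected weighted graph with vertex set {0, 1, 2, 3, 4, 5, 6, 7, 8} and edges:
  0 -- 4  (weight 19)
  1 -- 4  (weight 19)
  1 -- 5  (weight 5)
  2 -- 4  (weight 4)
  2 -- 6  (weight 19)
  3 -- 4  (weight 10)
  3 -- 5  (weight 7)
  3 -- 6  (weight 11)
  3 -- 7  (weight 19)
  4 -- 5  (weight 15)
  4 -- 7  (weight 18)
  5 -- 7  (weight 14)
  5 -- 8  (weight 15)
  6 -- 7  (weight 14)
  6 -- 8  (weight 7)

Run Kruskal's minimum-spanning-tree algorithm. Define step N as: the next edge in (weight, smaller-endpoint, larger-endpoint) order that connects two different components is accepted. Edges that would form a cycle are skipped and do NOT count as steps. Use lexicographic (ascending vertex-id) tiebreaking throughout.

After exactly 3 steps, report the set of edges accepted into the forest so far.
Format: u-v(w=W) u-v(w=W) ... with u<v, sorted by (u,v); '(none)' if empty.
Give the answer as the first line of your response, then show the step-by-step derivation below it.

1-5(w=5) 2-4(w=4) 3-5(w=7)

step 1: add edge 2-4 (w=4); MST = {2-4(w=4)}
step 2: add edge 1-5 (w=5); MST = {1-5(w=5) 2-4(w=4)}
step 3: add edge 3-5 (w=7); MST = {1-5(w=5) 2-4(w=4) 3-5(w=7)}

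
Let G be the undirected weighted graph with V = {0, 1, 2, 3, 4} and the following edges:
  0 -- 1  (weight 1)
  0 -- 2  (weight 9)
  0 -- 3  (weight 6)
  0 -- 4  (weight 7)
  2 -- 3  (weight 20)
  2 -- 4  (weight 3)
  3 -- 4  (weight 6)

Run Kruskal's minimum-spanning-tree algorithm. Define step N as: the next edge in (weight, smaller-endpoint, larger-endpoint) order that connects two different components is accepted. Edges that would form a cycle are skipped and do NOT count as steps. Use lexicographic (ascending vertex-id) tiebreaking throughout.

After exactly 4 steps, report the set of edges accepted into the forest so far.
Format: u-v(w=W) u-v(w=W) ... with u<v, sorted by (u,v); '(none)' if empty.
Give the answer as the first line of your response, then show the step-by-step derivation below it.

0-1(w=1) 0-3(w=6) 2-4(w=3) 3-4(w=6)

step 1: add edge 0-1 (w=1); MST = {0-1(w=1)}
step 2: add edge 2-4 (w=3); MST = {0-1(w=1) 2-4(w=3)}
step 3: add edge 0-3 (w=6); MST = {0-1(w=1) 0-3(w=6) 2-4(w=3)}
step 4: add edge 3-4 (w=6); MST = {0-1(w=1) 0-3(w=6) 2-4(w=3) 3-4(w=6)}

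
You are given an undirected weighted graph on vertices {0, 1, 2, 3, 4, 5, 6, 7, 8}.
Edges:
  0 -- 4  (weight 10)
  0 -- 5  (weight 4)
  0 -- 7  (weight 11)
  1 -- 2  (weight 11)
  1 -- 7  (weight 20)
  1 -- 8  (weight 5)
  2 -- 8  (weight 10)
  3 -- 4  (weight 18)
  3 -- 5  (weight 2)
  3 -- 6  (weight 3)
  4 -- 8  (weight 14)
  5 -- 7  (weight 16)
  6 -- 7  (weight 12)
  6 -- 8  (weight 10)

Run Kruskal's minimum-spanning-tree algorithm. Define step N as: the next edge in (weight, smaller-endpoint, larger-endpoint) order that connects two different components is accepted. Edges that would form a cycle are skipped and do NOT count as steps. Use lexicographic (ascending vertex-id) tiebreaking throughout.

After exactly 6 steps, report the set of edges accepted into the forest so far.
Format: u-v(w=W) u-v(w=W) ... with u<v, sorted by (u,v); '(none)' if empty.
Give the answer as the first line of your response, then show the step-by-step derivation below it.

0-4(w=10) 0-5(w=4) 1-8(w=5) 2-8(w=10) 3-5(w=2) 3-6(w=3)

step 1: add edge 3-5 (w=2); MST = {3-5(w=2)}
step 2: add edge 3-6 (w=3); MST = {3-5(w=2) 3-6(w=3)}
step 3: add edge 0-5 (w=4); MST = {0-5(w=4) 3-5(w=2) 3-6(w=3)}
step 4: add edge 1-8 (w=5); MST = {0-5(w=4) 1-8(w=5) 3-5(w=2) 3-6(w=3)}
step 5: add edge 0-4 (w=10); MST = {0-4(w=10) 0-5(w=4) 1-8(w=5) 3-5(w=2) 3-6(w=3)}
step 6: add edge 2-8 (w=10); MST = {0-4(w=10) 0-5(w=4) 1-8(w=5) 2-8(w=10) 3-5(w=2) 3-6(w=3)}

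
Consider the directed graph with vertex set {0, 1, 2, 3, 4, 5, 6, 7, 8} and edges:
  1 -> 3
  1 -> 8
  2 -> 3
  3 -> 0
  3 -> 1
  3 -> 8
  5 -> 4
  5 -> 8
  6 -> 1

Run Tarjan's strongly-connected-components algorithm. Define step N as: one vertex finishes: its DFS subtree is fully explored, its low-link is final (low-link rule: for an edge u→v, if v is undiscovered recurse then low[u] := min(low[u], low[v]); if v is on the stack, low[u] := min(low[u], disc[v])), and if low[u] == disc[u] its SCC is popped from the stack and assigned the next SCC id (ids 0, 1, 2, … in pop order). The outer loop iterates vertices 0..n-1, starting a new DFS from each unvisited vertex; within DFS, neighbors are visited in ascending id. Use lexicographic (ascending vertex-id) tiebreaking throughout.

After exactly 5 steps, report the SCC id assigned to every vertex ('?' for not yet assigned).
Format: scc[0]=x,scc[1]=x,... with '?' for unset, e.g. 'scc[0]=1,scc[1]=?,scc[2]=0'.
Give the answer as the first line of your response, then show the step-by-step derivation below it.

scc[0]=0,scc[1]=2,scc[2]=3,scc[3]=2,scc[4]=?,scc[5]=?,scc[6]=?,scc[7]=?,scc[8]=1

step 1: low=(low[0]=0,low[1]=?,low[2]=?,low[3]=?,low[4]=?,low[5]=?,low[6]=?,low[7]=?,low[8]=?); scc=(scc[0]=0,scc[1]=?,scc[2]=?,scc[3]=?,scc[4]=?,scc[5]=?,scc[6]=?,scc[7]=?,scc[8]=?)
step 2: low=(low[0]=0,low[1]=1,low[2]=?,low[3]=1,low[4]=?,low[5]=?,low[6]=?,low[7]=?,low[8]=3); scc=(scc[0]=0,scc[1]=?,scc[2]=?,scc[3]=?,scc[4]=?,scc[5]=?,scc[6]=?,scc[7]=?,scc[8]=1)
step 3: low=(low[0]=0,low[1]=1,low[2]=?,low[3]=1,low[4]=?,low[5]=?,low[6]=?,low[7]=?,low[8]=3); scc=(scc[0]=0,scc[1]=?,scc[2]=?,scc[3]=?,scc[4]=?,scc[5]=?,scc[6]=?,scc[7]=?,scc[8]=1)
step 4: low=(low[0]=0,low[1]=1,low[2]=?,low[3]=1,low[4]=?,low[5]=?,low[6]=?,low[7]=?,low[8]=3); scc=(scc[0]=0,scc[1]=2,scc[2]=?,scc[3]=2,scc[4]=?,scc[5]=?,scc[6]=?,scc[7]=?,scc[8]=1)
step 5: low=(low[0]=0,low[1]=1,low[2]=4,low[3]=1,low[4]=?,low[5]=?,low[6]=?,low[7]=?,low[8]=3); scc=(scc[0]=0,scc[1]=2,scc[2]=3,scc[3]=2,scc[4]=?,scc[5]=?,scc[6]=?,scc[7]=?,scc[8]=1)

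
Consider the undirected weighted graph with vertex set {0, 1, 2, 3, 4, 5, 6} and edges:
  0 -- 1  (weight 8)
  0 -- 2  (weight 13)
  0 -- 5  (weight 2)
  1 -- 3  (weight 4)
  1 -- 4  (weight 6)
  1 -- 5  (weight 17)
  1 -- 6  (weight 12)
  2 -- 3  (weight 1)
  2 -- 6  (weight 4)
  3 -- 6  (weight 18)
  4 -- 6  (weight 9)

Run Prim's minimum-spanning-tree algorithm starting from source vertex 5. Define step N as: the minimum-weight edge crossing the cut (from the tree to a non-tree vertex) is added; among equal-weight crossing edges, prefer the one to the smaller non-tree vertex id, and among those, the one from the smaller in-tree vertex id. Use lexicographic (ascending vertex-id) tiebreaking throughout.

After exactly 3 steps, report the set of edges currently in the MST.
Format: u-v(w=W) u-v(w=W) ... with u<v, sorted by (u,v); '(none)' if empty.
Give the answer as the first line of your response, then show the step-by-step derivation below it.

0-1(w=8) 0-5(w=2) 1-3(w=4)

step 1: add edge 0-5 (w=2); MST = {0-5(w=2)}
step 2: add edge 0-1 (w=8); MST = {0-1(w=8) 0-5(w=2)}
step 3: add edge 1-3 (w=4); MST = {0-1(w=8) 0-5(w=2) 1-3(w=4)}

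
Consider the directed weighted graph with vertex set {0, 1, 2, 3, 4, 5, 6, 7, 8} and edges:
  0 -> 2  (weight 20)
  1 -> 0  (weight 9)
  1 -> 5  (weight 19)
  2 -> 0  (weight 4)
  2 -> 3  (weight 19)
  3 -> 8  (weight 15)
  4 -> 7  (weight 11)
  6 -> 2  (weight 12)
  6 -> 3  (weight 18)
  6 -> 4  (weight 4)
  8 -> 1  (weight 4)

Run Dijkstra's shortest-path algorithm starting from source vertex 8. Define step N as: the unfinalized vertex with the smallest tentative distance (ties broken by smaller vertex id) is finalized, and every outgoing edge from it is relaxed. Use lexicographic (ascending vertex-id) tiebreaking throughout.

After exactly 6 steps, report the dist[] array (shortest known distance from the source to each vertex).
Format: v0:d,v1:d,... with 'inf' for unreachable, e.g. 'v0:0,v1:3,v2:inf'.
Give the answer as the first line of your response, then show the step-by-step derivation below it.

v0:13,v1:4,v2:33,v3:52,v4:inf,v5:23,v6:inf,v7:inf,v8:0

step 1: dist = v0:inf,v1:4,v2:inf,v3:inf,v4:inf,v5:inf,v6:inf,v7:inf,v8:0
step 2: dist = v0:13,v1:4,v2:inf,v3:inf,v4:inf,v5:23,v6:inf,v7:inf,v8:0
step 3: dist = v0:13,v1:4,v2:33,v3:inf,v4:inf,v5:23,v6:inf,v7:inf,v8:0
step 4: dist = v0:13,v1:4,v2:33,v3:inf,v4:inf,v5:23,v6:inf,v7:inf,v8:0
step 5: dist = v0:13,v1:4,v2:33,v3:52,v4:inf,v5:23,v6:inf,v7:inf,v8:0
step 6: dist = v0:13,v1:4,v2:33,v3:52,v4:inf,v5:23,v6:inf,v7:inf,v8:0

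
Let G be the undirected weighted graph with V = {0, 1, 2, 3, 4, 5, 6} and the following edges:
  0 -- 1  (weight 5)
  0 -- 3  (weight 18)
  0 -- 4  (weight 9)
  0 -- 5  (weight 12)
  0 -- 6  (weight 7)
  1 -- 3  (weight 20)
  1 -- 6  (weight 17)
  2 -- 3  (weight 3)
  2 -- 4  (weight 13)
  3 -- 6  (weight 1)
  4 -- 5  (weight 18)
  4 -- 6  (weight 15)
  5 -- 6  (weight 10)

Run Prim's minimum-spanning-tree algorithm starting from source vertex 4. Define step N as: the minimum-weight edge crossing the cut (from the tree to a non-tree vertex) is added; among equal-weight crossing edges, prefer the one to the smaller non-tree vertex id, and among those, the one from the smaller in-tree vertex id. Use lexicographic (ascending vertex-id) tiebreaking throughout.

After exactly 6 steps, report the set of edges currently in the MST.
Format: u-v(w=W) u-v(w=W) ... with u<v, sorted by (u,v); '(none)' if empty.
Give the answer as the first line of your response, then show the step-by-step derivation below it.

0-1(w=5) 0-4(w=9) 0-6(w=7) 2-3(w=3) 3-6(w=1) 5-6(w=10)

step 1: add edge 0-4 (w=9); MST = {0-4(w=9)}
step 2: add edge 0-1 (w=5); MST = {0-1(w=5) 0-4(w=9)}
step 3: add edge 0-6 (w=7); MST = {0-1(w=5) 0-4(w=9) 0-6(w=7)}
step 4: add edge 3-6 (w=1); MST = {0-1(w=5) 0-4(w=9) 0-6(w=7) 3-6(w=1)}
step 5: add edge 2-3 (w=3); MST = {0-1(w=5) 0-4(w=9) 0-6(w=7) 2-3(w=3) 3-6(w=1)}
step 6: add edge 5-6 (w=10); MST = {0-1(w=5) 0-4(w=9) 0-6(w=7) 2-3(w=3) 3-6(w=1) 5-6(w=10)}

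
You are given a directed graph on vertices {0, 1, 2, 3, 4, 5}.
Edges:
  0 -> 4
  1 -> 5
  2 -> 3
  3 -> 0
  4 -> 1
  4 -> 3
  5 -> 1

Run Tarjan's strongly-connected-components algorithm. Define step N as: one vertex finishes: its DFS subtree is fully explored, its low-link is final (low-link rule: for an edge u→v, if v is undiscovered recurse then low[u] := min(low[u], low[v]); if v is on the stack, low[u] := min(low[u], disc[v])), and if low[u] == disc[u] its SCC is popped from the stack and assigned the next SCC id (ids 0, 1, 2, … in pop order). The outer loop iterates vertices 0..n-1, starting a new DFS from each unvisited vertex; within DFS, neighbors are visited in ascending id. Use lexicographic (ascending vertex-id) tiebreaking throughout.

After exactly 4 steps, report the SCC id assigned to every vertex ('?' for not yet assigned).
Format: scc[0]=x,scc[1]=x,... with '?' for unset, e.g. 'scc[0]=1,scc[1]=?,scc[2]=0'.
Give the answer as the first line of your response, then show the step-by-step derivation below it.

scc[0]=?,scc[1]=0,scc[2]=?,scc[3]=?,scc[4]=?,scc[5]=0

step 1: low=(low[0]=0,low[1]=2,low[2]=?,low[3]=?,low[4]=1,low[5]=2); scc=(scc[0]=?,scc[1]=?,scc[2]=?,scc[3]=?,scc[4]=?,scc[5]=?)
step 2: low=(low[0]=0,low[1]=2,low[2]=?,low[3]=?,low[4]=1,low[5]=2); scc=(scc[0]=?,scc[1]=0,scc[2]=?,scc[3]=?,scc[4]=?,scc[5]=0)
step 3: low=(low[0]=0,low[1]=2,low[2]=?,low[3]=0,low[4]=1,low[5]=2); scc=(scc[0]=?,scc[1]=0,scc[2]=?,scc[3]=?,scc[4]=?,scc[5]=0)
step 4: low=(low[0]=0,low[1]=2,low[2]=?,low[3]=0,low[4]=0,low[5]=2); scc=(scc[0]=?,scc[1]=0,scc[2]=?,scc[3]=?,scc[4]=?,scc[5]=0)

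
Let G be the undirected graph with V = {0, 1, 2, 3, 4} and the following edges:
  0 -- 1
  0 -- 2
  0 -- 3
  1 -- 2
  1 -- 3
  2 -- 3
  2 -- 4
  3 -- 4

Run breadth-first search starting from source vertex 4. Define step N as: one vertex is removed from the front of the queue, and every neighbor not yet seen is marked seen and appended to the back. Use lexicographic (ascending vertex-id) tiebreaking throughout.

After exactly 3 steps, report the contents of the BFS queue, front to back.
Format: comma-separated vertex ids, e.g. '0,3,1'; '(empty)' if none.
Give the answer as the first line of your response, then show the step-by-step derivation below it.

0,1

step 1: dequeue 4; queue=[2,3]; order=4
step 2: dequeue 2; queue=[3,0,1]; order=4,2
step 3: dequeue 3; queue=[0,1]; order=4,2,3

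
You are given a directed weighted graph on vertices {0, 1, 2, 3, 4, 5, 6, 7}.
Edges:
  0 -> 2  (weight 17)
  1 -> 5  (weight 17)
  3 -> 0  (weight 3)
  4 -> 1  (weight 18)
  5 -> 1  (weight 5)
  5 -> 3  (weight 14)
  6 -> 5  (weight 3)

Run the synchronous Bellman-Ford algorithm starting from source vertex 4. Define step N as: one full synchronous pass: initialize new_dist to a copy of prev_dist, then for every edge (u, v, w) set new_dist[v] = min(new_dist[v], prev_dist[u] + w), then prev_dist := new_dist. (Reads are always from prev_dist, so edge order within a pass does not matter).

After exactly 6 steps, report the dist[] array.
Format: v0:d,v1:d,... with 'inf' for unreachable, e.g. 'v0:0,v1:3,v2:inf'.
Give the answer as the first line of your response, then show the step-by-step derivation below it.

v0:52,v1:18,v2:69,v3:49,v4:0,v5:35,v6:inf,v7:inf

step 1: dist = v0:inf,v1:18,v2:inf,v3:inf,v4:0,v5:inf,v6:inf,v7:inf
step 2: dist = v0:inf,v1:18,v2:inf,v3:inf,v4:0,v5:35,v6:inf,v7:inf
step 3: dist = v0:inf,v1:18,v2:inf,v3:49,v4:0,v5:35,v6:inf,v7:inf
step 4: dist = v0:52,v1:18,v2:inf,v3:49,v4:0,v5:35,v6:inf,v7:inf
step 5: dist = v0:52,v1:18,v2:69,v3:49,v4:0,v5:35,v6:inf,v7:inf
step 6: dist = v0:52,v1:18,v2:69,v3:49,v4:0,v5:35,v6:inf,v7:inf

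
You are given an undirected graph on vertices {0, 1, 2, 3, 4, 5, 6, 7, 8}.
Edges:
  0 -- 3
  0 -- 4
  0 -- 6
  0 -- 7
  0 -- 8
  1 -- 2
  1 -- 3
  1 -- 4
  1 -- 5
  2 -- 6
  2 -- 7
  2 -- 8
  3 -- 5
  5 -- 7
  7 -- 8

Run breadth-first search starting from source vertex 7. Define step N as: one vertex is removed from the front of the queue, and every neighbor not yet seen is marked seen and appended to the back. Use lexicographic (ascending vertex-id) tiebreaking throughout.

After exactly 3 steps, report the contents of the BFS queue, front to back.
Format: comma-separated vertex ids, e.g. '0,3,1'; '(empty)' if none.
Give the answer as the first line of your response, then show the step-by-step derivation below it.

5,8,3,4,6,1

step 1: dequeue 7; queue=[0,2,5,8]; order=7
step 2: dequeue 0; queue=[2,5,8,3,4,6]; order=7,0
step 3: dequeue 2; queue=[5,8,3,4,6,1]; order=7,0,2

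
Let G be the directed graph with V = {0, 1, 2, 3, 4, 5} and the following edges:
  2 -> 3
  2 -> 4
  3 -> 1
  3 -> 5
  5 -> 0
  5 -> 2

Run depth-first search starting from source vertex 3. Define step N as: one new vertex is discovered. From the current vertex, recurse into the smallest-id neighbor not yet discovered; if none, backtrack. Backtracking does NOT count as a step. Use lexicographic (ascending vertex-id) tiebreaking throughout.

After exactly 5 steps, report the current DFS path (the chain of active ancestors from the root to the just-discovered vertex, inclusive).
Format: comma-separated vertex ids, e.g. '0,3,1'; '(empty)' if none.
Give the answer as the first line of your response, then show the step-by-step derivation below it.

3,5,2

step 1: discover 3; path=3; order=3
step 2: discover 1; path=3>1; order=3,1
step 3: discover 5; path=3>5; order=3,1,5
step 4: discover 0; path=3>5>0; order=3,1,5,0
step 5: discover 2; path=3>5>2; order=3,1,5,0,2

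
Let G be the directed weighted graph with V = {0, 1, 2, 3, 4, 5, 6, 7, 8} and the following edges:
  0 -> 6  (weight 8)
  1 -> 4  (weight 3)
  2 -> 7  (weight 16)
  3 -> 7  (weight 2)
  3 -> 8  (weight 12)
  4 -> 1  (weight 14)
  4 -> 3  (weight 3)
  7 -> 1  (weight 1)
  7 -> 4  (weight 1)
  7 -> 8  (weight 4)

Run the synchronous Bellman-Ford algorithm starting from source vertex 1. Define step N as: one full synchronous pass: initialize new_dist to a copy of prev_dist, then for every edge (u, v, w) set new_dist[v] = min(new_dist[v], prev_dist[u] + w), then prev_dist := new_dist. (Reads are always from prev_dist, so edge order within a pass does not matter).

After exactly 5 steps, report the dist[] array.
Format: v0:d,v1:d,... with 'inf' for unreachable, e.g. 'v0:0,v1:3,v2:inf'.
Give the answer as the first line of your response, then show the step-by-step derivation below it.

v0:inf,v1:0,v2:inf,v3:6,v4:3,v5:inf,v6:inf,v7:8,v8:12

step 1: dist = v0:inf,v1:0,v2:inf,v3:inf,v4:3,v5:inf,v6:inf,v7:inf,v8:inf
step 2: dist = v0:inf,v1:0,v2:inf,v3:6,v4:3,v5:inf,v6:inf,v7:inf,v8:inf
step 3: dist = v0:inf,v1:0,v2:inf,v3:6,v4:3,v5:inf,v6:inf,v7:8,v8:18
step 4: dist = v0:inf,v1:0,v2:inf,v3:6,v4:3,v5:inf,v6:inf,v7:8,v8:12
step 5: dist = v0:inf,v1:0,v2:inf,v3:6,v4:3,v5:inf,v6:inf,v7:8,v8:12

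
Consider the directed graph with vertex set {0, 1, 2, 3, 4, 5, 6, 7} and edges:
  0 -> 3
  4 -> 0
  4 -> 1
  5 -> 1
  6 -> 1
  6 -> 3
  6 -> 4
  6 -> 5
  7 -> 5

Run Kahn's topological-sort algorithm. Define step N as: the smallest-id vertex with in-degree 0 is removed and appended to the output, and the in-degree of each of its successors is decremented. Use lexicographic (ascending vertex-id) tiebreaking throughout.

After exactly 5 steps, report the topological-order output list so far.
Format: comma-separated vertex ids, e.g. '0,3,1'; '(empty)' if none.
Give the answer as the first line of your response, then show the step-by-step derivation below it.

2,6,4,0,3

step 1: output 2; order=[2]; indeg=(1,3,0,2,1,2,0,0)
step 2: output 6; order=[2,6]; indeg=(1,2,0,1,0,1,0,0)
step 3: output 4; order=[2,6,4]; indeg=(0,1,0,1,0,1,0,0)
step 4: output 0; order=[2,6,4,0]; indeg=(0,1,0,0,0,1,0,0)
step 5: output 3; order=[2,6,4,0,3]; indeg=(0,1,0,0,0,1,0,0)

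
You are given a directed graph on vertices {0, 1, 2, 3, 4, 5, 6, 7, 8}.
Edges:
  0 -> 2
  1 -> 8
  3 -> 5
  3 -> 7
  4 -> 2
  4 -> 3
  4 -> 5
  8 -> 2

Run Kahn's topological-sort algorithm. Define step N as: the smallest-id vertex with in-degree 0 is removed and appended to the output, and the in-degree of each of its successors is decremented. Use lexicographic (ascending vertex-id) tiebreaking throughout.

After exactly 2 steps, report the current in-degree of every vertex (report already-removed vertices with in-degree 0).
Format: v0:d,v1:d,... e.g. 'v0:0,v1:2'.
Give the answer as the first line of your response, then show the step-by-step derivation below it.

v0:0,v1:0,v2:2,v3:1,v4:0,v5:2,v6:0,v7:1,v8:0

step 1: output 0; order=[0]; indeg=(0,0,2,1,0,2,0,1,1)
step 2: output 1; order=[0,1]; indeg=(0,0,2,1,0,2,0,1,0)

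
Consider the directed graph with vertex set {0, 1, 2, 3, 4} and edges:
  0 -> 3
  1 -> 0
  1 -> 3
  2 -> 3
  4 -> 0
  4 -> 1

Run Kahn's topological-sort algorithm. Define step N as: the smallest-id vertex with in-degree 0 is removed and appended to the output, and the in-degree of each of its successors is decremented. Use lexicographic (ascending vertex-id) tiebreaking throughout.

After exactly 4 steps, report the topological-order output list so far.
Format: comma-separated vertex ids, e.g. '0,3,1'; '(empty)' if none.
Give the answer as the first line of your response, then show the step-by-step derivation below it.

2,4,1,0

step 1: output 2; order=[2]; indeg=(2,1,0,2,0)
step 2: output 4; order=[2,4]; indeg=(1,0,0,2,0)
step 3: output 1; order=[2,4,1]; indeg=(0,0,0,1,0)
step 4: output 0; order=[2,4,1,0]; indeg=(0,0,0,0,0)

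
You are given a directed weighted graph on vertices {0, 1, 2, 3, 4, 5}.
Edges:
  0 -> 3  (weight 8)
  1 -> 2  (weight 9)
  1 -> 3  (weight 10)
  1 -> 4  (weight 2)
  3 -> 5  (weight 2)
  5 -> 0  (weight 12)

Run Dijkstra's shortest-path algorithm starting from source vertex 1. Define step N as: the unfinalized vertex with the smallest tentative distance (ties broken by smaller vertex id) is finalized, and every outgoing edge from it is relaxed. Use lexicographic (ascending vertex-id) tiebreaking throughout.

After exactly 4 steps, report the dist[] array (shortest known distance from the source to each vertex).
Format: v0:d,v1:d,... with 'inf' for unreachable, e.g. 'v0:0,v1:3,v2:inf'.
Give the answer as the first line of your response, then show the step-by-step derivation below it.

v0:inf,v1:0,v2:9,v3:10,v4:2,v5:12

step 1: dist = v0:inf,v1:0,v2:9,v3:10,v4:2,v5:inf
step 2: dist = v0:inf,v1:0,v2:9,v3:10,v4:2,v5:inf
step 3: dist = v0:inf,v1:0,v2:9,v3:10,v4:2,v5:inf
step 4: dist = v0:inf,v1:0,v2:9,v3:10,v4:2,v5:12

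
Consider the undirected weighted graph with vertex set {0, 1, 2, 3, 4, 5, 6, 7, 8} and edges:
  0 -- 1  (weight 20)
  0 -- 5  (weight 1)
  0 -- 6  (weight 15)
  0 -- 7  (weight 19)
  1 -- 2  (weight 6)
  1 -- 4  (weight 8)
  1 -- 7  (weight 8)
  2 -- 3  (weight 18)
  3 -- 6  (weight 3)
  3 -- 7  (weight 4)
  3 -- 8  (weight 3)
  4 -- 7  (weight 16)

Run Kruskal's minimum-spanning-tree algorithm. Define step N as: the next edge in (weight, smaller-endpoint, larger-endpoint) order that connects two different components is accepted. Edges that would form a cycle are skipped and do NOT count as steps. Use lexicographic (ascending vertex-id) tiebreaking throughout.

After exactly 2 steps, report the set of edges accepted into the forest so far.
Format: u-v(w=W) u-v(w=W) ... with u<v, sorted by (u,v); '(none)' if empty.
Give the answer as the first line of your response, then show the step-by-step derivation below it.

0-5(w=1) 3-6(w=3)

step 1: add edge 0-5 (w=1); MST = {0-5(w=1)}
step 2: add edge 3-6 (w=3); MST = {0-5(w=1) 3-6(w=3)}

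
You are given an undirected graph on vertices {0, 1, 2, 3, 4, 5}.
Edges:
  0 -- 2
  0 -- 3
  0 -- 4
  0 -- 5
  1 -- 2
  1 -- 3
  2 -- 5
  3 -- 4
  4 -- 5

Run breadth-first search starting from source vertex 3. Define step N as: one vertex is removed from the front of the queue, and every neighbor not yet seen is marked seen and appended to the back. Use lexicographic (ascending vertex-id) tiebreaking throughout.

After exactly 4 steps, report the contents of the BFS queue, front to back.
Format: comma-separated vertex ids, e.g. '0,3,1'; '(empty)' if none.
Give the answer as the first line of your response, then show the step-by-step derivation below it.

2,5

step 1: dequeue 3; queue=[0,1,4]; order=3
step 2: dequeue 0; queue=[1,4,2,5]; order=3,0
step 3: dequeue 1; queue=[4,2,5]; order=3,0,1
step 4: dequeue 4; queue=[2,5]; order=3,0,1,4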